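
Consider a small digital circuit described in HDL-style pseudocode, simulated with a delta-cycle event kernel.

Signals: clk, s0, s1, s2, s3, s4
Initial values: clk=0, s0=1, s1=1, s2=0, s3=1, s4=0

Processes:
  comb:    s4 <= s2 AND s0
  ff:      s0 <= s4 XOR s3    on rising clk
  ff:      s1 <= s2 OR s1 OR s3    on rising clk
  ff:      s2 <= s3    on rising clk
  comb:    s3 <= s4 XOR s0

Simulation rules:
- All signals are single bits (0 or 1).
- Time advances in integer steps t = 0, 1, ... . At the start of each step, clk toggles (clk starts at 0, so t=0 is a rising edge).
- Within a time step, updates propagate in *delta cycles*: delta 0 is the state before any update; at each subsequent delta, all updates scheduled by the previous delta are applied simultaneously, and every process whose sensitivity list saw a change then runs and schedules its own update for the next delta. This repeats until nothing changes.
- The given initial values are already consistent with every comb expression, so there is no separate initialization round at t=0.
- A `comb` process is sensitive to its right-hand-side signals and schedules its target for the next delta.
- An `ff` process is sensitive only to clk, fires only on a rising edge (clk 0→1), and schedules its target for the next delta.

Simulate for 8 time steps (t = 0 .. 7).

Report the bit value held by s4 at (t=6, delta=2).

1

[bits: s1,s2,s4,s0,clk,s3]
t=0: Δ0=100101 Δ1=100111 Δ2=110111 Δ3=111111 Δ4=111110 | 4Δ
t=1: Δ0=111110 Δ1=111100 | 1Δ
t=2: Δ0=111100 Δ1=111110 Δ2=101110 Δ3=100110 Δ4=100111 | 4Δ
t=3: Δ0=100111 Δ1=100101 | 1Δ
t=4: Δ0=100101 Δ1=100111 Δ2=110111 Δ3=111111 Δ4=111110 | 4Δ
t=5: Δ0=111110 Δ1=111100 | 1Δ
t=6: Δ0=111100 Δ1=111110 Δ2=101110 Δ3=100110 Δ4=100111 | 4Δ
t=7: Δ0=100111 Δ1=100101 | 1Δ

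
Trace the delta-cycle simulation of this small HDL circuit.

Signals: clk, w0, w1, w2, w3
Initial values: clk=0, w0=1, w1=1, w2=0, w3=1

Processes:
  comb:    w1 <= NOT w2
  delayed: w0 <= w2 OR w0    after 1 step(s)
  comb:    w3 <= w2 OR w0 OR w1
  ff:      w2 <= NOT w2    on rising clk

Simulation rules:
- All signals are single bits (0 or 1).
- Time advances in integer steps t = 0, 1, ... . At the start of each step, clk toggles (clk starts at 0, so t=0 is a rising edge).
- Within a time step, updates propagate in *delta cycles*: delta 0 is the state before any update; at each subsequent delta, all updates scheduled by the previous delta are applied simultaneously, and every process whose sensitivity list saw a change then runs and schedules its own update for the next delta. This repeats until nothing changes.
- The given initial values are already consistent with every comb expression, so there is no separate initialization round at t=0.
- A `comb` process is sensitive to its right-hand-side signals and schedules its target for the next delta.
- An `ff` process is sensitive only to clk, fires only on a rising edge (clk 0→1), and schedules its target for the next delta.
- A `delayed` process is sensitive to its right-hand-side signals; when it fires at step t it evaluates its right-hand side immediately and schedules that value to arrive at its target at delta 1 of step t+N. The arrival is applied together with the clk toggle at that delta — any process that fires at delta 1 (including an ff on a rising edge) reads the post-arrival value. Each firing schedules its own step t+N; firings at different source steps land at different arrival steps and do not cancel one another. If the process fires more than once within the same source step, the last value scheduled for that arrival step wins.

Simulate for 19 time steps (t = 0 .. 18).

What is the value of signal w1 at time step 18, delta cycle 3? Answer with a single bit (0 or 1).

1

t=0 Δ0: w1=1 w3=1 w0=1 w2=0 clk=0
  Δ1: clk:0→1
  Δ2: w2:0→1
  Δ3: w1:1→0
  (3Δ to stable)
t=1 Δ0: w1=0 w3=1 w0=1 w2=1 clk=1
  Δ1: clk:1→0
  (1Δ to stable)
t=2 Δ0: w1=0 w3=1 w0=1 w2=1 clk=0
  Δ1: clk:0→1
  Δ2: w2:1→0
  Δ3: w1:0→1
  (3Δ to stable)
t=3 Δ0: w1=1 w3=1 w0=1 w2=0 clk=1
  Δ1: clk:1→0
  (1Δ to stable)
t=4 Δ0: w1=1 w3=1 w0=1 w2=0 clk=0
  Δ1: clk:0→1
  Δ2: w2:0→1
  Δ3: w1:1→0
  (3Δ to stable)
t=5 Δ0: w1=0 w3=1 w0=1 w2=1 clk=1
  Δ1: clk:1→0
  (1Δ to stable)
t=6 Δ0: w1=0 w3=1 w0=1 w2=1 clk=0
  Δ1: clk:0→1
  Δ2: w2:1→0
  Δ3: w1:0→1
  (3Δ to stable)
t=7 Δ0: w1=1 w3=1 w0=1 w2=0 clk=1
  Δ1: clk:1→0
  (1Δ to stable)
t=8 Δ0: w1=1 w3=1 w0=1 w2=0 clk=0
  Δ1: clk:0→1
  Δ2: w2:0→1
  Δ3: w1:1→0
  (3Δ to stable)
t=9 Δ0: w1=0 w3=1 w0=1 w2=1 clk=1
  Δ1: clk:1→0
  (1Δ to stable)
t=10 Δ0: w1=0 w3=1 w0=1 w2=1 clk=0
  Δ1: clk:0→1
  Δ2: w2:1→0
  Δ3: w1:0→1
  (3Δ to stable)
t=11 Δ0: w1=1 w3=1 w0=1 w2=0 clk=1
  Δ1: clk:1→0
  (1Δ to stable)
t=12 Δ0: w1=1 w3=1 w0=1 w2=0 clk=0
  Δ1: clk:0→1
  Δ2: w2:0→1
  Δ3: w1:1→0
  (3Δ to stable)
t=13 Δ0: w1=0 w3=1 w0=1 w2=1 clk=1
  Δ1: clk:1→0
  (1Δ to stable)
t=14 Δ0: w1=0 w3=1 w0=1 w2=1 clk=0
  Δ1: clk:0→1
  Δ2: w2:1→0
  Δ3: w1:0→1
  (3Δ to stable)
t=15 Δ0: w1=1 w3=1 w0=1 w2=0 clk=1
  Δ1: clk:1→0
  (1Δ to stable)
t=16 Δ0: w1=1 w3=1 w0=1 w2=0 clk=0
  Δ1: clk:0→1
  Δ2: w2:0→1
  Δ3: w1:1→0
  (3Δ to stable)
t=17 Δ0: w1=0 w3=1 w0=1 w2=1 clk=1
  Δ1: clk:1→0
  (1Δ to stable)
t=18 Δ0: w1=0 w3=1 w0=1 w2=1 clk=0
  Δ1: clk:0→1
  Δ2: w2:1→0
  Δ3: w1:0→1
  (3Δ to stable)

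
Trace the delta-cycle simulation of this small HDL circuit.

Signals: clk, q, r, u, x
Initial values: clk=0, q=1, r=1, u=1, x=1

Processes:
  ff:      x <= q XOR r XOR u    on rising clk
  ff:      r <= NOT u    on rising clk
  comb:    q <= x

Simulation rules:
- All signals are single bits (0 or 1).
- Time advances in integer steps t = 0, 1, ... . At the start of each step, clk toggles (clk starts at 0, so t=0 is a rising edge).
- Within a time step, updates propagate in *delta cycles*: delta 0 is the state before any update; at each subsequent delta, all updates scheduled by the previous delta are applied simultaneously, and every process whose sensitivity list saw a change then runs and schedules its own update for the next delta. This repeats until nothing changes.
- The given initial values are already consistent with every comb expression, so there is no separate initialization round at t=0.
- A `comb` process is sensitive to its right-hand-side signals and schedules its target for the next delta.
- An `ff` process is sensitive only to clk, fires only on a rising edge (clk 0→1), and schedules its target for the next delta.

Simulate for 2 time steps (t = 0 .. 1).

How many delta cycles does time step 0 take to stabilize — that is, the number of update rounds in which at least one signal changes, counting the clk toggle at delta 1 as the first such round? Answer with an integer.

2

t=0 Δ0: r=1 q=1 clk=0 u=1 x=1
  Δ1: clk:0→1
  Δ2: r:1→0
  (2Δ to stable)
t=1 Δ0: r=0 q=1 clk=1 u=1 x=1
  Δ1: clk:1→0
  (1Δ to stable)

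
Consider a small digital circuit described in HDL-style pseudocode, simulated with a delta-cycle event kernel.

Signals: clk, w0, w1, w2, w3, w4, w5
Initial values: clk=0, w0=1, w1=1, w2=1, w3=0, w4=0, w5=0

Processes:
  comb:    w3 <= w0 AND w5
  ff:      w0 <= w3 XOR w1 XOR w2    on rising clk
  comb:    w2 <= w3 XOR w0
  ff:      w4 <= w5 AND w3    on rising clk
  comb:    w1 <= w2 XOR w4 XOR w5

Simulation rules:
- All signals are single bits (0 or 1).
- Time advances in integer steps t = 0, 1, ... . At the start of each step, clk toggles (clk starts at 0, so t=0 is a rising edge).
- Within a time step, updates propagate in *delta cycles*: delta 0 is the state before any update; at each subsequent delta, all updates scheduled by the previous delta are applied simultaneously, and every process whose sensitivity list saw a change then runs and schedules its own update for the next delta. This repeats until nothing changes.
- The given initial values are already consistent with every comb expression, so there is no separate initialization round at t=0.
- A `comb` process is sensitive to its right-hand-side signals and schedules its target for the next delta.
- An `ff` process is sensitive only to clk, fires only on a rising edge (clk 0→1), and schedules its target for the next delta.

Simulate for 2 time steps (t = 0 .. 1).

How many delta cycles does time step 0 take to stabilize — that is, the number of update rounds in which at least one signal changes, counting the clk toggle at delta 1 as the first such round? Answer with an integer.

4

t=0 Δ0: w4=0 w0=1 w3=0 clk=0 w2=1 w5=0 w1=1
  Δ1: clk:0→1
  Δ2: w0:1→0
  Δ3: w2:1→0
  Δ4: w1:1→0
  (4Δ to stable)
t=1 Δ0: w4=0 w0=0 w3=0 clk=1 w2=0 w5=0 w1=0
  Δ1: clk:1→0
  (1Δ to stable)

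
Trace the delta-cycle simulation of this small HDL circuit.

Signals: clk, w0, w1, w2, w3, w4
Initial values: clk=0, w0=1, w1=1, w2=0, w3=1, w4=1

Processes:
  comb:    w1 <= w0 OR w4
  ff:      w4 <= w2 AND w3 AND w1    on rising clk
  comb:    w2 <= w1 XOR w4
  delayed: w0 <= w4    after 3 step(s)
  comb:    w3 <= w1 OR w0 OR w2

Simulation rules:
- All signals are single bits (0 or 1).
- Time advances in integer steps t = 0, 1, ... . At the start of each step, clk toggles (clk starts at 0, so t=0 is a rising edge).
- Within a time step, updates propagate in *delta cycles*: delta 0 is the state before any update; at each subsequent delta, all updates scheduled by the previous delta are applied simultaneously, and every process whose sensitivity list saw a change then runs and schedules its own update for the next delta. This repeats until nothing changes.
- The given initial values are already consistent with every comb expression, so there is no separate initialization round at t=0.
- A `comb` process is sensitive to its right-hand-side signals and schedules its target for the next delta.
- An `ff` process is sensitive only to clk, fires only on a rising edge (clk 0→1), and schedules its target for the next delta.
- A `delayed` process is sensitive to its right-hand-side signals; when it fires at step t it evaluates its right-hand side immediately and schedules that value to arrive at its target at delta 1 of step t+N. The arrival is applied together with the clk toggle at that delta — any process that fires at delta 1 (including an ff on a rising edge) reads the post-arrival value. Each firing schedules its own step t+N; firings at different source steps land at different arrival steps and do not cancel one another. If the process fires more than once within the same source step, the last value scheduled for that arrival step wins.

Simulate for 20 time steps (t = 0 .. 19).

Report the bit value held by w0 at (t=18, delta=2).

1

[bits: clk,w2,w3,w0,w1,w4]
t=0: Δ0=001111 Δ1=101111 Δ2=101110 Δ3=111110 | 3Δ
t=1: Δ0=111110 Δ1=011110 | 1Δ
t=2: Δ0=011110 Δ1=111110 Δ2=111111 Δ3=101111 | 3Δ
t=3: Δ0=101111 Δ1=001011 | 1Δ
t=4: Δ0=001011 Δ1=101011 Δ2=101010 Δ3=111000 Δ4=101000 Δ5=100000 | 5Δ
t=5: Δ0=100000 Δ1=000100 Δ2=001110 Δ3=011110 | 3Δ
t=6: Δ0=011110 Δ1=111110 Δ2=111111 Δ3=101111 | 3Δ
t=7: Δ0=101111 Δ1=001011 | 1Δ
t=8: Δ0=001011 Δ1=101011 Δ2=101010 Δ3=111000 Δ4=101000 Δ5=100000 | 5Δ
t=9: Δ0=100000 Δ1=000100 Δ2=001110 Δ3=011110 | 3Δ
t=10: Δ0=011110 Δ1=111110 Δ2=111111 Δ3=101111 | 3Δ
t=11: Δ0=101111 Δ1=001011 | 1Δ
t=12: Δ0=001011 Δ1=101011 Δ2=101010 Δ3=111000 Δ4=101000 Δ5=100000 | 5Δ
t=13: Δ0=100000 Δ1=000100 Δ2=001110 Δ3=011110 | 3Δ
t=14: Δ0=011110 Δ1=111110 Δ2=111111 Δ3=101111 | 3Δ
t=15: Δ0=101111 Δ1=001011 | 1Δ
t=16: Δ0=001011 Δ1=101011 Δ2=101010 Δ3=111000 Δ4=101000 Δ5=100000 | 5Δ
t=17: Δ0=100000 Δ1=000100 Δ2=001110 Δ3=011110 | 3Δ
t=18: Δ0=011110 Δ1=111110 Δ2=111111 Δ3=101111 | 3Δ
t=19: Δ0=101111 Δ1=001011 | 1Δ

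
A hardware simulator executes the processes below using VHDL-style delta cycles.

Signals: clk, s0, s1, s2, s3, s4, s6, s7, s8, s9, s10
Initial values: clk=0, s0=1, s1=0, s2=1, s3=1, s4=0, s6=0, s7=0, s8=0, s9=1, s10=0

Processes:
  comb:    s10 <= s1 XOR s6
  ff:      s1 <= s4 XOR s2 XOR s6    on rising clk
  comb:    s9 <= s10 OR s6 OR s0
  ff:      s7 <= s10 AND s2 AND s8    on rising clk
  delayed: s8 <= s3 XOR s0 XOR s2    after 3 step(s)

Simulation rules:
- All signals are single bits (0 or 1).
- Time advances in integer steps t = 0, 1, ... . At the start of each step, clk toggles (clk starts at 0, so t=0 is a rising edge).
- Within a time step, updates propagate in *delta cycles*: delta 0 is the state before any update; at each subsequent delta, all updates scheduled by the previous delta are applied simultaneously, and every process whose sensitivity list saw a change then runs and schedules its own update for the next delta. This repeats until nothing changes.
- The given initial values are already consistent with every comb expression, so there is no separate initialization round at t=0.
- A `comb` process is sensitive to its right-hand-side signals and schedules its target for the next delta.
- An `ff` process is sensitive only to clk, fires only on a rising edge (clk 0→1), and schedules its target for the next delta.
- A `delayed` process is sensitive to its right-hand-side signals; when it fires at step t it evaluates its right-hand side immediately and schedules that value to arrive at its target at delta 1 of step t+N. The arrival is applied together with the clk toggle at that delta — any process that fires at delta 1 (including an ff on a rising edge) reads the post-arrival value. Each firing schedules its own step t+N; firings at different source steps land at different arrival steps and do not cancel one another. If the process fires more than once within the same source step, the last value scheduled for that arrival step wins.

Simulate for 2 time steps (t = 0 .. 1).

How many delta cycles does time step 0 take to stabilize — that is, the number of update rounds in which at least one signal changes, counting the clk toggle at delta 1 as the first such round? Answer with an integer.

t0.Δ0 s0=1 s1=0 s4=0 s2=1 s7=0 s10=0 s6=0 clk=0 s3=1 s8=0 s9=1
t0.Δ1 s0=1 s1=0 s4=0 s2=1 s7=0 s10=0 s6=0 clk=1 s3=1 s8=0 s9=1
t0.Δ2 s0=1 s1=1 s4=0 s2=1 s7=0 s10=0 s6=0 clk=1 s3=1 s8=0 s9=1
t0.Δ3 s0=1 s1=1 s4=0 s2=1 s7=0 s10=1 s6=0 clk=1 s3=1 s8=0 s9=1
t1.Δ0 s0=1 s1=1 s4=0 s2=1 s7=0 s10=1 s6=0 clk=1 s3=1 s8=0 s9=1
t1.Δ1 s0=1 s1=1 s4=0 s2=1 s7=0 s10=1 s6=0 clk=0 s3=1 s8=0 s9=1

3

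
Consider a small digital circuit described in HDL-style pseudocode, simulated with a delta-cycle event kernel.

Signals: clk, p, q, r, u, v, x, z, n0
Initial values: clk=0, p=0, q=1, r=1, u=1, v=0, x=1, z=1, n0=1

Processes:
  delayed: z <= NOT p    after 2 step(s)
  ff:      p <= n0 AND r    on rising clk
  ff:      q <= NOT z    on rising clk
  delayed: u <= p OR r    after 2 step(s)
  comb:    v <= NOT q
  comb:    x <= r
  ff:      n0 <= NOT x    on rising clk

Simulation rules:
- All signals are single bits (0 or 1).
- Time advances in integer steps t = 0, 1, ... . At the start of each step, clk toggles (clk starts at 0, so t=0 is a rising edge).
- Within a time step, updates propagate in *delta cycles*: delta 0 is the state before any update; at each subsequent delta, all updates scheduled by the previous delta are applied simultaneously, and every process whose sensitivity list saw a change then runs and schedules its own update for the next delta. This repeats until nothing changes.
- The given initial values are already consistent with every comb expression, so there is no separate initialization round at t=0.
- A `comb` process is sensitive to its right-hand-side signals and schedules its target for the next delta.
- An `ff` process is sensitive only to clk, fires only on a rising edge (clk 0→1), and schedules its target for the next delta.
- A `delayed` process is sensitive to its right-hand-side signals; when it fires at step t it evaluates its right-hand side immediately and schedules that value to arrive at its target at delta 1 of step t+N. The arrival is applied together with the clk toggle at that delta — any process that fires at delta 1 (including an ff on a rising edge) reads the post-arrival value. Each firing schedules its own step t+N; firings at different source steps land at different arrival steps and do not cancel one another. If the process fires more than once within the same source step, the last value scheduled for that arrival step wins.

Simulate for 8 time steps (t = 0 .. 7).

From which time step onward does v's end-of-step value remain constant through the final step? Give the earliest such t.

[bits: r,p,u,z,n0,v,clk,x,q]
t=0: Δ0=101110011 Δ1=101110111 Δ2=111100110 Δ3=111101110 | 3Δ
t=1: Δ0=111101110 Δ1=111101010 | 1Δ
t=2: Δ0=111101010 Δ1=111001110 Δ2=101001111 Δ3=101000111 | 3Δ
t=3: Δ0=101000111 Δ1=101000011 | 1Δ
t=4: Δ0=101000011 Δ1=101100111 Δ2=101100110 Δ3=101101110 | 3Δ
t=5: Δ0=101101110 Δ1=101101010 | 1Δ
t=6: Δ0=101101010 Δ1=101101110 | 1Δ
t=7: Δ0=101101110 Δ1=101101010 | 1Δ

4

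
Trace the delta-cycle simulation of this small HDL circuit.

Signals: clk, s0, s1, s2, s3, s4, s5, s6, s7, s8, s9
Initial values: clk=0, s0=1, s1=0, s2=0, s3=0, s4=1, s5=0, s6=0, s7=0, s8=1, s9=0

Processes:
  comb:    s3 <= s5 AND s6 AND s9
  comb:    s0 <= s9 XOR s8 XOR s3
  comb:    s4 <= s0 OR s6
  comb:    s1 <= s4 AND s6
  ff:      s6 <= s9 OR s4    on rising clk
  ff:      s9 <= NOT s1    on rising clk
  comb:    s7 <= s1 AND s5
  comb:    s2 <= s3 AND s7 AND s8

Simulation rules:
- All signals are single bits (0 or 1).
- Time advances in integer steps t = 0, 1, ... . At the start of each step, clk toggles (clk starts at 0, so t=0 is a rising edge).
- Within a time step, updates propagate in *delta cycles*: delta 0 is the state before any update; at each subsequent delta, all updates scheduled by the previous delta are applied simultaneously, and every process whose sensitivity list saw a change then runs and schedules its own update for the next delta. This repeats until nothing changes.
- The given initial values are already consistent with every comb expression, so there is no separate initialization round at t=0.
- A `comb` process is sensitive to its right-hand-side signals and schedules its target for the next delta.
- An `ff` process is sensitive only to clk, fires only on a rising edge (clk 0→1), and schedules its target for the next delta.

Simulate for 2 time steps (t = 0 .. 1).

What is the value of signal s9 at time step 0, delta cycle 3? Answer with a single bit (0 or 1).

1

t=0 Δ0: clk=0 s7=0 s6=0 s8=1 s0=1 s4=1 s9=0 s5=0 s2=0 s3=0 s1=0
  Δ1: clk:0→1
  Δ2: s6:0→1, s9:0→1
  Δ3: s0:1→0, s1:0→1
  (3Δ to stable)
t=1 Δ0: clk=1 s7=0 s6=1 s8=1 s0=0 s4=1 s9=1 s5=0 s2=0 s3=0 s1=1
  Δ1: clk:1→0
  (1Δ to stable)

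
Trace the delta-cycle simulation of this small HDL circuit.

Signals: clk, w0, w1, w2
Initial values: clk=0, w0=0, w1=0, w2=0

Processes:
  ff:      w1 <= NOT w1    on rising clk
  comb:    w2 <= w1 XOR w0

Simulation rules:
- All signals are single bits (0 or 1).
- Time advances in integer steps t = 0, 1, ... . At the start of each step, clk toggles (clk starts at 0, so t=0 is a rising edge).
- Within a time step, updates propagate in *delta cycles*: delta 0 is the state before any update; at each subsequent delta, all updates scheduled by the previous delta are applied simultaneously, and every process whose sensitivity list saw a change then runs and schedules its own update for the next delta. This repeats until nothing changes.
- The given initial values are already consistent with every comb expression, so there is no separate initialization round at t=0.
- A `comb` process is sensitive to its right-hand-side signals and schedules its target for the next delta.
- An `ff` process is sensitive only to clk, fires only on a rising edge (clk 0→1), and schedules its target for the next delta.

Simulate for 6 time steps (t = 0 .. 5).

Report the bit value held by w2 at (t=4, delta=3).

t=0 Δ0: w0=0 clk=0 w2=0 w1=0
  Δ1: clk:0→1
  Δ2: w1:0→1
  Δ3: w2:0→1
  (3Δ to stable)
t=1 Δ0: w0=0 clk=1 w2=1 w1=1
  Δ1: clk:1→0
  (1Δ to stable)
t=2 Δ0: w0=0 clk=0 w2=1 w1=1
  Δ1: clk:0→1
  Δ2: w1:1→0
  Δ3: w2:1→0
  (3Δ to stable)
t=3 Δ0: w0=0 clk=1 w2=0 w1=0
  Δ1: clk:1→0
  (1Δ to stable)
t=4 Δ0: w0=0 clk=0 w2=0 w1=0
  Δ1: clk:0→1
  Δ2: w1:0→1
  Δ3: w2:0→1
  (3Δ to stable)
t=5 Δ0: w0=0 clk=1 w2=1 w1=1
  Δ1: clk:1→0
  (1Δ to stable)

1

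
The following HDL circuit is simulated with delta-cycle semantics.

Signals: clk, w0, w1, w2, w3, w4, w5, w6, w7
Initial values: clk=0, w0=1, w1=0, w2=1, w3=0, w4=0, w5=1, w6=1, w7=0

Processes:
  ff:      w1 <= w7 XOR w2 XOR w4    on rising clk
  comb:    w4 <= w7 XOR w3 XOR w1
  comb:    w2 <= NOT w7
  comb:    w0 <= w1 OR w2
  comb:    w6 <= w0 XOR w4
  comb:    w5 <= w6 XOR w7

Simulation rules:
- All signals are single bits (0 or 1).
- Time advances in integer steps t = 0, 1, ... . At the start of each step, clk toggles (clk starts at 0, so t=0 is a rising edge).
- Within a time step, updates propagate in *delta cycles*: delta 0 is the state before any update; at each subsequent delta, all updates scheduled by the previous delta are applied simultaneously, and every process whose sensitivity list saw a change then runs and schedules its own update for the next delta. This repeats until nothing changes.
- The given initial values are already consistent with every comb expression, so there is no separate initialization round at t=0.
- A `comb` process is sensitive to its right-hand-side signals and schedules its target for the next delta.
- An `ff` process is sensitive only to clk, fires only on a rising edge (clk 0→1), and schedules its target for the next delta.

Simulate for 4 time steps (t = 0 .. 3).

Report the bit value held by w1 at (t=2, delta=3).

0

t0.Δ0 w5=1 w1=0 w2=1 w7=0 w0=1 w3=0 w4=0 w6=1 clk=0
t0.Δ1 w5=1 w1=0 w2=1 w7=0 w0=1 w3=0 w4=0 w6=1 clk=1
t0.Δ2 w5=1 w1=1 w2=1 w7=0 w0=1 w3=0 w4=0 w6=1 clk=1
t0.Δ3 w5=1 w1=1 w2=1 w7=0 w0=1 w3=0 w4=1 w6=1 clk=1
t0.Δ4 w5=1 w1=1 w2=1 w7=0 w0=1 w3=0 w4=1 w6=0 clk=1
t0.Δ5 w5=0 w1=1 w2=1 w7=0 w0=1 w3=0 w4=1 w6=0 clk=1
t1.Δ0 w5=0 w1=1 w2=1 w7=0 w0=1 w3=0 w4=1 w6=0 clk=1
t1.Δ1 w5=0 w1=1 w2=1 w7=0 w0=1 w3=0 w4=1 w6=0 clk=0
t2.Δ0 w5=0 w1=1 w2=1 w7=0 w0=1 w3=0 w4=1 w6=0 clk=0
t2.Δ1 w5=0 w1=1 w2=1 w7=0 w0=1 w3=0 w4=1 w6=0 clk=1
t2.Δ2 w5=0 w1=0 w2=1 w7=0 w0=1 w3=0 w4=1 w6=0 clk=1
t2.Δ3 w5=0 w1=0 w2=1 w7=0 w0=1 w3=0 w4=0 w6=0 clk=1
t2.Δ4 w5=0 w1=0 w2=1 w7=0 w0=1 w3=0 w4=0 w6=1 clk=1
t2.Δ5 w5=1 w1=0 w2=1 w7=0 w0=1 w3=0 w4=0 w6=1 clk=1
t3.Δ0 w5=1 w1=0 w2=1 w7=0 w0=1 w3=0 w4=0 w6=1 clk=1
t3.Δ1 w5=1 w1=0 w2=1 w7=0 w0=1 w3=0 w4=0 w6=1 clk=0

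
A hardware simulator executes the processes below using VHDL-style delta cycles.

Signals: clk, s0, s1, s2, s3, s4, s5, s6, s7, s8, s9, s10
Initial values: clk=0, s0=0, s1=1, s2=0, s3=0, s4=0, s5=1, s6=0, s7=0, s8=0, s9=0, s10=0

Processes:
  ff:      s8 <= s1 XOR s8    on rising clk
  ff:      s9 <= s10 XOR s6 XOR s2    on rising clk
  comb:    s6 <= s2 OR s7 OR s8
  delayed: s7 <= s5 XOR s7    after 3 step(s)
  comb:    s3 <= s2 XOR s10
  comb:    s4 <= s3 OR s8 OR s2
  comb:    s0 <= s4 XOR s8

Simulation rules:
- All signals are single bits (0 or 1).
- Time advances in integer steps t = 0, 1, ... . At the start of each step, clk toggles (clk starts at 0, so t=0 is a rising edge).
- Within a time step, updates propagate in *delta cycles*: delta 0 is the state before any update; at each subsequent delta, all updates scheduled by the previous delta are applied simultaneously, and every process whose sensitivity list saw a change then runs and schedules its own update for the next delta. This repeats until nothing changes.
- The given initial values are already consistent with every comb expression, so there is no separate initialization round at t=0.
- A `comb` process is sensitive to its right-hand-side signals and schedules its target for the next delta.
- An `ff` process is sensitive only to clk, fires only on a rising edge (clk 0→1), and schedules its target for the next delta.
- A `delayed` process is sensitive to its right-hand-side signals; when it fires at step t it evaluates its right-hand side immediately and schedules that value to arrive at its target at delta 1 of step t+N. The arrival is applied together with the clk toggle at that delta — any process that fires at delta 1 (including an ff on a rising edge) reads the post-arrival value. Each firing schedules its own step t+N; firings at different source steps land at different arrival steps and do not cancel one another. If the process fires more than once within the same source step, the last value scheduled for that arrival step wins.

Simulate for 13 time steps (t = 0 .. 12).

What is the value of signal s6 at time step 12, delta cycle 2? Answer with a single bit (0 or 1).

[bits: s4,s6,s5,s1,s3,s7,clk,s10,s2,s9,s8,s0]
t=0: Δ0=001100000000 Δ1=001100100000 Δ2=001100100010 Δ3=111100100011 Δ4=111100100010 | 4Δ
t=1: Δ0=111100100010 Δ1=111100000010 | 1Δ
t=2: Δ0=111100000010 Δ1=111100100010 Δ2=111100100100 Δ3=001100100101 Δ4=001100100100 | 4Δ
t=3: Δ0=001100100100 Δ1=001100000100 | 1Δ
t=4: Δ0=001100000100 Δ1=001100100100 Δ2=001100100010 Δ3=111100100011 Δ4=111100100010 | 4Δ
t=5: Δ0=111100100010 Δ1=111100000010 | 1Δ
t=6: Δ0=111100000010 Δ1=111100100010 Δ2=111100100100 Δ3=001100100101 Δ4=001100100100 | 4Δ
t=7: Δ0=001100100100 Δ1=001100000100 | 1Δ
t=8: Δ0=001100000100 Δ1=001100100100 Δ2=001100100010 Δ3=111100100011 Δ4=111100100010 | 4Δ
t=9: Δ0=111100100010 Δ1=111100000010 | 1Δ
t=10: Δ0=111100000010 Δ1=111100100010 Δ2=111100100100 Δ3=001100100101 Δ4=001100100100 | 4Δ
t=11: Δ0=001100100100 Δ1=001100000100 | 1Δ
t=12: Δ0=001100000100 Δ1=001100100100 Δ2=001100100010 Δ3=111100100011 Δ4=111100100010 | 4Δ

0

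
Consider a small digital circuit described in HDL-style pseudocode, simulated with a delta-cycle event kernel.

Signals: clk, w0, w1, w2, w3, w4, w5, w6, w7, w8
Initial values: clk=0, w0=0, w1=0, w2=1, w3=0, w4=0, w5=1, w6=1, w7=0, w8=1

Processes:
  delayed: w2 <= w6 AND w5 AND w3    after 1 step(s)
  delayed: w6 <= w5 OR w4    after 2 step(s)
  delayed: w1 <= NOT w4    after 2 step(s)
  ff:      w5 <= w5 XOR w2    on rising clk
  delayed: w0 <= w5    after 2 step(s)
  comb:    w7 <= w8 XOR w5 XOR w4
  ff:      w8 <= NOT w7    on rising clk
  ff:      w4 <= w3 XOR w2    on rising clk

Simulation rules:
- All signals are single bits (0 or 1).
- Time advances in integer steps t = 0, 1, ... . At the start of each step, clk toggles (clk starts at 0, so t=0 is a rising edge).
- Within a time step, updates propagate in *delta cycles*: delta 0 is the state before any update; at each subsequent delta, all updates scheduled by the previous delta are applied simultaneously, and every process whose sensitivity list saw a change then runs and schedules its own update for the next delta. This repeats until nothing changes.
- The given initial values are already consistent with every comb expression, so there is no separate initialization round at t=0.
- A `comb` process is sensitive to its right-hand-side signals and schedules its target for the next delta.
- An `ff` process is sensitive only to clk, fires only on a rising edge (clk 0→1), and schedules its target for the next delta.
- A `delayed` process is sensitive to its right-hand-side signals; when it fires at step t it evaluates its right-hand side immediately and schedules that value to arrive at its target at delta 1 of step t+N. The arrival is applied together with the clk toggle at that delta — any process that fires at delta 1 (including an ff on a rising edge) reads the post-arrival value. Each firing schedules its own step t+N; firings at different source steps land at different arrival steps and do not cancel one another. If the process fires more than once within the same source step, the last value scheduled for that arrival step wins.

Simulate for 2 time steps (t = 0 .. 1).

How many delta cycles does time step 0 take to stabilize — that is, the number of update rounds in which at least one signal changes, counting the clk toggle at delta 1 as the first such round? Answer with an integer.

2

t0.Δ0 w1=0 w7=0 w8=1 w2=1 w4=0 clk=0 w3=0 w6=1 w0=0 w5=1
t0.Δ1 w1=0 w7=0 w8=1 w2=1 w4=0 clk=1 w3=0 w6=1 w0=0 w5=1
t0.Δ2 w1=0 w7=0 w8=1 w2=1 w4=1 clk=1 w3=0 w6=1 w0=0 w5=0
t1.Δ0 w1=0 w7=0 w8=1 w2=1 w4=1 clk=1 w3=0 w6=1 w0=0 w5=0
t1.Δ1 w1=0 w7=0 w8=1 w2=0 w4=1 clk=0 w3=0 w6=1 w0=0 w5=0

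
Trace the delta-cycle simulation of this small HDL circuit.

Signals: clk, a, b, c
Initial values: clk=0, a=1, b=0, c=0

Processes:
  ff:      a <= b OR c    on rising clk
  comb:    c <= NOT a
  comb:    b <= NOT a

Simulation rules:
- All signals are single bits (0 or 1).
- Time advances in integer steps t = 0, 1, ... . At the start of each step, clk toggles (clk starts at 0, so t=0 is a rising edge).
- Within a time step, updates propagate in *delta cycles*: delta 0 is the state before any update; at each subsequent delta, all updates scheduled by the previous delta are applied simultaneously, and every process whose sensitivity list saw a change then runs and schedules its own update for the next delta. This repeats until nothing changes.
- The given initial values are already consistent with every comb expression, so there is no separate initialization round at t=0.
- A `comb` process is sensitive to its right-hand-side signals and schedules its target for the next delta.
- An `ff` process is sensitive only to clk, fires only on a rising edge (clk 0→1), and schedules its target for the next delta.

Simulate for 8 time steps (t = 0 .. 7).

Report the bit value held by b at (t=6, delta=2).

t0.Δ0 a=1 b=0 clk=0 c=0
t0.Δ1 a=1 b=0 clk=1 c=0
t0.Δ2 a=0 b=0 clk=1 c=0
t0.Δ3 a=0 b=1 clk=1 c=1
t1.Δ0 a=0 b=1 clk=1 c=1
t1.Δ1 a=0 b=1 clk=0 c=1
t2.Δ0 a=0 b=1 clk=0 c=1
t2.Δ1 a=0 b=1 clk=1 c=1
t2.Δ2 a=1 b=1 clk=1 c=1
t2.Δ3 a=1 b=0 clk=1 c=0
t3.Δ0 a=1 b=0 clk=1 c=0
t3.Δ1 a=1 b=0 clk=0 c=0
t4.Δ0 a=1 b=0 clk=0 c=0
t4.Δ1 a=1 b=0 clk=1 c=0
t4.Δ2 a=0 b=0 clk=1 c=0
t4.Δ3 a=0 b=1 clk=1 c=1
t5.Δ0 a=0 b=1 clk=1 c=1
t5.Δ1 a=0 b=1 clk=0 c=1
t6.Δ0 a=0 b=1 clk=0 c=1
t6.Δ1 a=0 b=1 clk=1 c=1
t6.Δ2 a=1 b=1 clk=1 c=1
t6.Δ3 a=1 b=0 clk=1 c=0
t7.Δ0 a=1 b=0 clk=1 c=0
t7.Δ1 a=1 b=0 clk=0 c=0

1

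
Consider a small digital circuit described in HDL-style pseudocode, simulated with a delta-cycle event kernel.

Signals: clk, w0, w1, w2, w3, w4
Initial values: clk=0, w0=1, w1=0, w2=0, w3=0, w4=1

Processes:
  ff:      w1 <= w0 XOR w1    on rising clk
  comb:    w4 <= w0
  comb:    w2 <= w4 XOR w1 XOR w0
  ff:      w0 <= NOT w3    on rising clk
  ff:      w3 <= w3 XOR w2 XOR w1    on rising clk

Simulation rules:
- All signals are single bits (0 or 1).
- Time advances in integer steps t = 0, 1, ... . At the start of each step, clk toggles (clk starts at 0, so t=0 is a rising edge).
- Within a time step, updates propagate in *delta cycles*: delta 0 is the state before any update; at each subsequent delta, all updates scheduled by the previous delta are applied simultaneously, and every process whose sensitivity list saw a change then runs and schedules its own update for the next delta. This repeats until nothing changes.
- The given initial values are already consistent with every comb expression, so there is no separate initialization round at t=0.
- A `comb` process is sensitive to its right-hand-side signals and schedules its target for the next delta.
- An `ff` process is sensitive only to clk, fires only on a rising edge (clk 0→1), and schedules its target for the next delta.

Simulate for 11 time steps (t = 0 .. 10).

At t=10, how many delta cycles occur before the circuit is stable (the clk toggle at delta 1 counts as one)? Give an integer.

3

[bits: w2,w1,clk,w4,w3,w0]
t=0: Δ0=000101 Δ1=001101 Δ2=011101 Δ3=111101 | 3Δ
t=1: Δ0=111101 Δ1=110101 | 1Δ
t=2: Δ0=110101 Δ1=111101 Δ2=101101 Δ3=001101 | 3Δ
t=3: Δ0=001101 Δ1=000101 | 1Δ
t=4: Δ0=000101 Δ1=001101 Δ2=011101 Δ3=111101 | 3Δ
t=5: Δ0=111101 Δ1=110101 | 1Δ
t=6: Δ0=110101 Δ1=111101 Δ2=101101 Δ3=001101 | 3Δ
t=7: Δ0=001101 Δ1=000101 | 1Δ
t=8: Δ0=000101 Δ1=001101 Δ2=011101 Δ3=111101 | 3Δ
t=9: Δ0=111101 Δ1=110101 | 1Δ
t=10: Δ0=110101 Δ1=111101 Δ2=101101 Δ3=001101 | 3Δ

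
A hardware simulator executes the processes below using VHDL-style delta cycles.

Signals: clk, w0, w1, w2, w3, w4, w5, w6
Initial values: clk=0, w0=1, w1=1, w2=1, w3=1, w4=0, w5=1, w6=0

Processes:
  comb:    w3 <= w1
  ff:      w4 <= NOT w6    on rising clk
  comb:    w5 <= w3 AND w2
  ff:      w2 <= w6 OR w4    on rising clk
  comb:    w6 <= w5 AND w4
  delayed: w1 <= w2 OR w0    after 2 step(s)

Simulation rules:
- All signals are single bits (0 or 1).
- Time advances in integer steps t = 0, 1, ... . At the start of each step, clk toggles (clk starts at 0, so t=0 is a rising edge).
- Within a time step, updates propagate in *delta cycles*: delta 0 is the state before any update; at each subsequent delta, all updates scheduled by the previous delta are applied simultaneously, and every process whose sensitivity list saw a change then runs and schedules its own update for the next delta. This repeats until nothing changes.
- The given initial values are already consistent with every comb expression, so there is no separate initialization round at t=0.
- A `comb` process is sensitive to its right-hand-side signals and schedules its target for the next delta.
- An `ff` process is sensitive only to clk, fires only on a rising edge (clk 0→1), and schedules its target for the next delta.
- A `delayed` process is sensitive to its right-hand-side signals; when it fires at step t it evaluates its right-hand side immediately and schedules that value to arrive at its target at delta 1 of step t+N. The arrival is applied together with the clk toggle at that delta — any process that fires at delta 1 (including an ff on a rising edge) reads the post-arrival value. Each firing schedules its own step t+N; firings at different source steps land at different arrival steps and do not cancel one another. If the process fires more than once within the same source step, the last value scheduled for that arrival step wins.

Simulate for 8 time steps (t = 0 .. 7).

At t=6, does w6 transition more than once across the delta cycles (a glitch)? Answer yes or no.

yes

t0.Δ0 w5=1 clk=0 w3=1 w4=0 w1=1 w0=1 w6=0 w2=1
t0.Δ1 w5=1 clk=1 w3=1 w4=0 w1=1 w0=1 w6=0 w2=1
t0.Δ2 w5=1 clk=1 w3=1 w4=1 w1=1 w0=1 w6=0 w2=0
t0.Δ3 w5=0 clk=1 w3=1 w4=1 w1=1 w0=1 w6=1 w2=0
t0.Δ4 w5=0 clk=1 w3=1 w4=1 w1=1 w0=1 w6=0 w2=0
t1.Δ0 w5=0 clk=1 w3=1 w4=1 w1=1 w0=1 w6=0 w2=0
t1.Δ1 w5=0 clk=0 w3=1 w4=1 w1=1 w0=1 w6=0 w2=0
t2.Δ0 w5=0 clk=0 w3=1 w4=1 w1=1 w0=1 w6=0 w2=0
t2.Δ1 w5=0 clk=1 w3=1 w4=1 w1=1 w0=1 w6=0 w2=0
t2.Δ2 w5=0 clk=1 w3=1 w4=1 w1=1 w0=1 w6=0 w2=1
t2.Δ3 w5=1 clk=1 w3=1 w4=1 w1=1 w0=1 w6=0 w2=1
t2.Δ4 w5=1 clk=1 w3=1 w4=1 w1=1 w0=1 w6=1 w2=1
t3.Δ0 w5=1 clk=1 w3=1 w4=1 w1=1 w0=1 w6=1 w2=1
t3.Δ1 w5=1 clk=0 w3=1 w4=1 w1=1 w0=1 w6=1 w2=1
t4.Δ0 w5=1 clk=0 w3=1 w4=1 w1=1 w0=1 w6=1 w2=1
t4.Δ1 w5=1 clk=1 w3=1 w4=1 w1=1 w0=1 w6=1 w2=1
t4.Δ2 w5=1 clk=1 w3=1 w4=0 w1=1 w0=1 w6=1 w2=1
t4.Δ3 w5=1 clk=1 w3=1 w4=0 w1=1 w0=1 w6=0 w2=1
t5.Δ0 w5=1 clk=1 w3=1 w4=0 w1=1 w0=1 w6=0 w2=1
t5.Δ1 w5=1 clk=0 w3=1 w4=0 w1=1 w0=1 w6=0 w2=1
t6.Δ0 w5=1 clk=0 w3=1 w4=0 w1=1 w0=1 w6=0 w2=1
t6.Δ1 w5=1 clk=1 w3=1 w4=0 w1=1 w0=1 w6=0 w2=1
t6.Δ2 w5=1 clk=1 w3=1 w4=1 w1=1 w0=1 w6=0 w2=0
t6.Δ3 w5=0 clk=1 w3=1 w4=1 w1=1 w0=1 w6=1 w2=0
t6.Δ4 w5=0 clk=1 w3=1 w4=1 w1=1 w0=1 w6=0 w2=0
t7.Δ0 w5=0 clk=1 w3=1 w4=1 w1=1 w0=1 w6=0 w2=0
t7.Δ1 w5=0 clk=0 w3=1 w4=1 w1=1 w0=1 w6=0 w2=0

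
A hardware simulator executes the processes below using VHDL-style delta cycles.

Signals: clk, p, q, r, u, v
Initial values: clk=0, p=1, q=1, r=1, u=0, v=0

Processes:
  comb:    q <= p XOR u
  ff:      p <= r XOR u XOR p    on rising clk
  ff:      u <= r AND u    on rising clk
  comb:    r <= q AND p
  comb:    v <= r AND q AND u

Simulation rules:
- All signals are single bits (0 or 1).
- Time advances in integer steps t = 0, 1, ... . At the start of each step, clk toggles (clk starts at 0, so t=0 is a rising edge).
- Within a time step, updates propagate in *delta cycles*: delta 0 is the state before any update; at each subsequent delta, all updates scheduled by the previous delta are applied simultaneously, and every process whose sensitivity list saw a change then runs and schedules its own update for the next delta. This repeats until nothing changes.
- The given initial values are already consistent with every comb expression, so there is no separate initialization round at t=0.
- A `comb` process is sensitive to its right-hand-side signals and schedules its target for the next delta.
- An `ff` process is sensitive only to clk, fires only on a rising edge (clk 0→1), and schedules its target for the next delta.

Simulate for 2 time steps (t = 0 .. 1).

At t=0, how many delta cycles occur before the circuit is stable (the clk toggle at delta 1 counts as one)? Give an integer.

3

[bits: r,clk,p,v,q,u]
t=0: Δ0=101010 Δ1=111010 Δ2=110010 Δ3=010000 | 3Δ
t=1: Δ0=010000 Δ1=000000 | 1Δ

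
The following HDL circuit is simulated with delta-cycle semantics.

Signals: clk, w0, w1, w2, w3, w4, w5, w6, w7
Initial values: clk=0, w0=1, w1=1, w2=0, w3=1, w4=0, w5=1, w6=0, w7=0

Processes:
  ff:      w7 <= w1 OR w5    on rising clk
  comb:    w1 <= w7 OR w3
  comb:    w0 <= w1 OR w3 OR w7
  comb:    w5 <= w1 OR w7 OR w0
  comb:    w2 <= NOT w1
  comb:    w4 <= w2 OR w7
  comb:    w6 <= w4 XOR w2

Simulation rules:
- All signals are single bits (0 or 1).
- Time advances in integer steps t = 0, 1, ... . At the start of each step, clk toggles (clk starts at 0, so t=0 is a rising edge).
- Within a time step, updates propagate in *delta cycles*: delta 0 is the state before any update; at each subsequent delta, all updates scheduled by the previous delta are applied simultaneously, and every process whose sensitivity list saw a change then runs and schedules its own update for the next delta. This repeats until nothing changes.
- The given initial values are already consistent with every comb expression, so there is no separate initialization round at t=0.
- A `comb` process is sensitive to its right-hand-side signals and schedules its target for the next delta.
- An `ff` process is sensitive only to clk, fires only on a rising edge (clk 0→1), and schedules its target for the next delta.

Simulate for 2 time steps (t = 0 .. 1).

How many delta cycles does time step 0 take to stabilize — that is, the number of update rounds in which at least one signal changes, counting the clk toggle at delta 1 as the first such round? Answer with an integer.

4

t=0 Δ0: clk=0 w1=1 w6=0 w2=0 w3=1 w0=1 w7=0 w5=1 w4=0
  Δ1: clk:0→1
  Δ2: w7:0→1
  Δ3: w4:0→1
  Δ4: w6:0→1
  (4Δ to stable)
t=1 Δ0: clk=1 w1=1 w6=1 w2=0 w3=1 w0=1 w7=1 w5=1 w4=1
  Δ1: clk:1→0
  (1Δ to stable)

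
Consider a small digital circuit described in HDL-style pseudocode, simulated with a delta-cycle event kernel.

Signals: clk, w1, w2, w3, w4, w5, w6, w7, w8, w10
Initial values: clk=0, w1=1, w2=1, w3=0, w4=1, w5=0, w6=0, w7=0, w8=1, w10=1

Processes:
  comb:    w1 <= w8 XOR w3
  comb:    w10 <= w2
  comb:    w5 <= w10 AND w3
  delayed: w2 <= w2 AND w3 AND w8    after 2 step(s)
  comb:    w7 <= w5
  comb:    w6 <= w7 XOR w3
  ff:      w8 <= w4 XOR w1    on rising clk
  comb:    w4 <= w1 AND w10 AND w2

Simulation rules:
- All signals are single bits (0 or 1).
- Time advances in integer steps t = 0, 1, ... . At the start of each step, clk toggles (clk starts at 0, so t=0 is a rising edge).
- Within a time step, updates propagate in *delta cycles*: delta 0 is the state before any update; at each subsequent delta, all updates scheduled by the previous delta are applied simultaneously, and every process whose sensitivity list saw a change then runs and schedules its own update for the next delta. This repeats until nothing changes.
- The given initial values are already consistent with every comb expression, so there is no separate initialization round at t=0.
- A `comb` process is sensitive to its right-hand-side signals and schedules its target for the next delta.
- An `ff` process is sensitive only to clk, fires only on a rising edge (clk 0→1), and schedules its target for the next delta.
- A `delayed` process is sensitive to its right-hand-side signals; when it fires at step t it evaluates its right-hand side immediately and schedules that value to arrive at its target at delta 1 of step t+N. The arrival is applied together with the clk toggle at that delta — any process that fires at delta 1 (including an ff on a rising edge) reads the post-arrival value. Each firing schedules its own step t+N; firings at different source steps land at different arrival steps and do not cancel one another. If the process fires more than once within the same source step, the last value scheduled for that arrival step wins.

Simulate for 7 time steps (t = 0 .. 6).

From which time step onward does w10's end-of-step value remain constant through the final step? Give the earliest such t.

2

t=0 Δ0: w6=0 w5=0 clk=0 w3=0 w1=1 w10=1 w2=1 w4=1 w8=1 w7=0
  Δ1: clk:0→1
  Δ2: w8:1→0
  Δ3: w1:1→0
  Δ4: w4:1→0
  (4Δ to stable)
t=1 Δ0: w6=0 w5=0 clk=1 w3=0 w1=0 w10=1 w2=1 w4=0 w8=0 w7=0
  Δ1: clk:1→0
  (1Δ to stable)
t=2 Δ0: w6=0 w5=0 clk=0 w3=0 w1=0 w10=1 w2=1 w4=0 w8=0 w7=0
  Δ1: clk:0→1, w2:1→0
  Δ2: w10:1→0
  (2Δ to stable)
t=3 Δ0: w6=0 w5=0 clk=1 w3=0 w1=0 w10=0 w2=0 w4=0 w8=0 w7=0
  Δ1: clk:1→0
  (1Δ to stable)
t=4 Δ0: w6=0 w5=0 clk=0 w3=0 w1=0 w10=0 w2=0 w4=0 w8=0 w7=0
  Δ1: clk:0→1
  (1Δ to stable)
t=5 Δ0: w6=0 w5=0 clk=1 w3=0 w1=0 w10=0 w2=0 w4=0 w8=0 w7=0
  Δ1: clk:1→0
  (1Δ to stable)
t=6 Δ0: w6=0 w5=0 clk=0 w3=0 w1=0 w10=0 w2=0 w4=0 w8=0 w7=0
  Δ1: clk:0→1
  (1Δ to stable)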